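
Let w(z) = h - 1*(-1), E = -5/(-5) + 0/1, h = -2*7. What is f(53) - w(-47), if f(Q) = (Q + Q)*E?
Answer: 119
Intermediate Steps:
h = -14
E = 1 (E = -5*(-⅕) + 0*1 = 1 + 0 = 1)
f(Q) = 2*Q (f(Q) = (Q + Q)*1 = (2*Q)*1 = 2*Q)
w(z) = -13 (w(z) = -14 - 1*(-1) = -14 + 1 = -13)
f(53) - w(-47) = 2*53 - 1*(-13) = 106 + 13 = 119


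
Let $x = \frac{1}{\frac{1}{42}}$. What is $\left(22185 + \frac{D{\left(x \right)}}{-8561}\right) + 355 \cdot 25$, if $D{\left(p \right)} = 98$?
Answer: $\frac{37986366}{1223} \approx 31060.0$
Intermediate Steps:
$x = 42$ ($x = \frac{1}{\frac{1}{42}} = 42$)
$\left(22185 + \frac{D{\left(x \right)}}{-8561}\right) + 355 \cdot 25 = \left(22185 + \frac{98}{-8561}\right) + 355 \cdot 25 = \left(22185 + 98 \left(- \frac{1}{8561}\right)\right) + 8875 = \left(22185 - \frac{14}{1223}\right) + 8875 = \frac{27132241}{1223} + 8875 = \frac{37986366}{1223}$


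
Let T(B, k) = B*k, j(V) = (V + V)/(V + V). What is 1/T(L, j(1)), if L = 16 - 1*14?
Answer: ½ ≈ 0.50000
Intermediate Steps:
L = 2 (L = 16 - 14 = 2)
j(V) = 1 (j(V) = (2*V)/((2*V)) = (2*V)*(1/(2*V)) = 1)
1/T(L, j(1)) = 1/(2*1) = 1/2 = ½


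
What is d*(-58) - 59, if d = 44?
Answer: -2611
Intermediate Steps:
d*(-58) - 59 = 44*(-58) - 59 = -2552 - 59 = -2611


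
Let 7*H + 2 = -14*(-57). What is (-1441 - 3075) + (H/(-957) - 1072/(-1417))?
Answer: -42861999832/9492483 ≈ -4515.4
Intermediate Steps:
H = 796/7 (H = -2/7 + (-14*(-57))/7 = -2/7 + (⅐)*798 = -2/7 + 114 = 796/7 ≈ 113.71)
(-1441 - 3075) + (H/(-957) - 1072/(-1417)) = (-1441 - 3075) + ((796/7)/(-957) - 1072/(-1417)) = -4516 + ((796/7)*(-1/957) - 1072*(-1/1417)) = -4516 + (-796/6699 + 1072/1417) = -4516 + 6053396/9492483 = -42861999832/9492483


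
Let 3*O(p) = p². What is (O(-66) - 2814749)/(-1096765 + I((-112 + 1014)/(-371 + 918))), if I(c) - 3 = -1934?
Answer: 2813297/1098696 ≈ 2.5606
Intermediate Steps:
O(p) = p²/3
I(c) = -1931 (I(c) = 3 - 1934 = -1931)
(O(-66) - 2814749)/(-1096765 + I((-112 + 1014)/(-371 + 918))) = ((⅓)*(-66)² - 2814749)/(-1096765 - 1931) = ((⅓)*4356 - 2814749)/(-1098696) = (1452 - 2814749)*(-1/1098696) = -2813297*(-1/1098696) = 2813297/1098696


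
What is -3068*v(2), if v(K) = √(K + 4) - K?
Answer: 6136 - 3068*√6 ≈ -1379.0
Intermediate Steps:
v(K) = √(4 + K) - K
-3068*v(2) = -3068*(√(4 + 2) - 1*2) = -3068*(√6 - 2) = -3068*(-2 + √6) = 6136 - 3068*√6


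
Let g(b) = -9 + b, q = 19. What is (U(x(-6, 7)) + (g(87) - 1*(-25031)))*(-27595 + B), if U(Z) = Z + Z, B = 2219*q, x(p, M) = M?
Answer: 365941618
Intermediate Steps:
B = 42161 (B = 2219*19 = 42161)
U(Z) = 2*Z
(U(x(-6, 7)) + (g(87) - 1*(-25031)))*(-27595 + B) = (2*7 + ((-9 + 87) - 1*(-25031)))*(-27595 + 42161) = (14 + (78 + 25031))*14566 = (14 + 25109)*14566 = 25123*14566 = 365941618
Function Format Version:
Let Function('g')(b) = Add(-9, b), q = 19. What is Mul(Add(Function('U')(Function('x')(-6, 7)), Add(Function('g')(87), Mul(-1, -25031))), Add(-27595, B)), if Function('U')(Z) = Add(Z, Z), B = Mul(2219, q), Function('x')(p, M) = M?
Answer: 365941618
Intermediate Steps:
B = 42161 (B = Mul(2219, 19) = 42161)
Function('U')(Z) = Mul(2, Z)
Mul(Add(Function('U')(Function('x')(-6, 7)), Add(Function('g')(87), Mul(-1, -25031))), Add(-27595, B)) = Mul(Add(Mul(2, 7), Add(Add(-9, 87), Mul(-1, -25031))), Add(-27595, 42161)) = Mul(Add(14, Add(78, 25031)), 14566) = Mul(Add(14, 25109), 14566) = Mul(25123, 14566) = 365941618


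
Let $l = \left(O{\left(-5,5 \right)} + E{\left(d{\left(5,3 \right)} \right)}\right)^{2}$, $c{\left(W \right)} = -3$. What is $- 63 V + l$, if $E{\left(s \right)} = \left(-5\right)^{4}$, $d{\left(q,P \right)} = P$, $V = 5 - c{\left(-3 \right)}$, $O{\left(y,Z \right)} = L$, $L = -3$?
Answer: $386380$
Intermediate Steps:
$O{\left(y,Z \right)} = -3$
$V = 8$ ($V = 5 - -3 = 5 + 3 = 8$)
$E{\left(s \right)} = 625$
$l = 386884$ ($l = \left(-3 + 625\right)^{2} = 622^{2} = 386884$)
$- 63 V + l = \left(-63\right) 8 + 386884 = -504 + 386884 = 386380$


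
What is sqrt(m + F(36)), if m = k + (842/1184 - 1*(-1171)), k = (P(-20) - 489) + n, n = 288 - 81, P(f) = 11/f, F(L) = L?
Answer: sqrt(506618245)/740 ≈ 30.416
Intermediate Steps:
n = 207
k = -5651/20 (k = (11/(-20) - 489) + 207 = (11*(-1/20) - 489) + 207 = (-11/20 - 489) + 207 = -9791/20 + 207 = -5651/20 ≈ -282.55)
m = 2631917/2960 (m = -5651/20 + (842/1184 - 1*(-1171)) = -5651/20 + (842*(1/1184) + 1171) = -5651/20 + (421/592 + 1171) = -5651/20 + 693653/592 = 2631917/2960 ≈ 889.16)
sqrt(m + F(36)) = sqrt(2631917/2960 + 36) = sqrt(2738477/2960) = sqrt(506618245)/740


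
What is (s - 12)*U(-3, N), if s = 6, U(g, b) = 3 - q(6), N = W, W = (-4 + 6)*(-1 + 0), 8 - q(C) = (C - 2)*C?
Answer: -114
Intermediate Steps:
q(C) = 8 - C*(-2 + C) (q(C) = 8 - (C - 2)*C = 8 - (-2 + C)*C = 8 - C*(-2 + C))
W = -2 (W = 2*(-1) = -2)
N = -2
U(g, b) = 19 (U(g, b) = 3 - (8 - 1*6**2 + 2*6) = 3 - (8 - 1*36 + 12) = 3 - (8 - 36 + 12) = 3 - 1*(-16) = 3 + 16 = 19)
(s - 12)*U(-3, N) = (6 - 12)*19 = -6*19 = -114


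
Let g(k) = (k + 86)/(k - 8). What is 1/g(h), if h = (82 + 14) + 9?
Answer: 97/191 ≈ 0.50785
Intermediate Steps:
h = 105 (h = 96 + 9 = 105)
g(k) = (86 + k)/(-8 + k)
1/g(h) = 1/((86 + 105)/(-8 + 105)) = 1/(191/97) = 97/191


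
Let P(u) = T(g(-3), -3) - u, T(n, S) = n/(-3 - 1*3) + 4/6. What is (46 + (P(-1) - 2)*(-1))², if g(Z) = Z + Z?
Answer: 18496/9 ≈ 2055.1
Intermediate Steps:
g(Z) = 2*Z
T(n, S) = ⅔ - n/6 (T(n, S) = n/(-3 - 3) + 4*(⅙) = n/(-6) + ⅔ = n*(-⅙) + ⅔ = -n/6 + ⅔ = ⅔ - n/6)
P(u) = 5/3 - u (P(u) = (⅔ - (-3)/3) - u = (⅔ - ⅙*(-6)) - u = (⅔ + 1) - u = 5/3 - u)
(46 + (P(-1) - 2)*(-1))² = (46 + ((5/3 - 1*(-1)) - 2)*(-1))² = (46 + ((5/3 + 1) - 2)*(-1))² = (46 + (8/3 - 2)*(-1))² = (46 + (⅔)*(-1))² = (46 - ⅔)² = (136/3)² = 18496/9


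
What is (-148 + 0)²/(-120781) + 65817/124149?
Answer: 1743361127/4998280123 ≈ 0.34879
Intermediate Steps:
(-148 + 0)²/(-120781) + 65817/124149 = (-148)²*(-1/120781) + 65817*(1/124149) = 21904*(-1/120781) + 21939/41383 = -21904/120781 + 21939/41383 = 1743361127/4998280123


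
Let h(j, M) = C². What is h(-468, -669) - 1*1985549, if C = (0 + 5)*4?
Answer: -1985149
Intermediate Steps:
C = 20 (C = 5*4 = 20)
h(j, M) = 400 (h(j, M) = 20² = 400)
h(-468, -669) - 1*1985549 = 400 - 1*1985549 = 400 - 1985549 = -1985149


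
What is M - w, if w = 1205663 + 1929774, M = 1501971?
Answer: -1633466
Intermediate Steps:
w = 3135437
M - w = 1501971 - 1*3135437 = 1501971 - 3135437 = -1633466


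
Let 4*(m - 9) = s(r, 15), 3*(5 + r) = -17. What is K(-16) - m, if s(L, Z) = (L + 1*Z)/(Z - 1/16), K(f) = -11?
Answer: -14392/717 ≈ -20.073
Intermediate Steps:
r = -32/3 (r = -5 + (⅓)*(-17) = -5 - 17/3 = -32/3 ≈ -10.667)
s(L, Z) = (L + Z)/(-1/16 + Z) (s(L, Z) = (L + Z)/(Z - 1*1/16) = (L + Z)/(Z - 1/16) = (L + Z)/(-1/16 + Z))
m = 6505/717 (m = 9 + (16*(-32/3 + 15)/(-1 + 16*15))/4 = 9 + (16*(13/3)/(-1 + 240))/4 = 9 + (16*(13/3)/239)/4 = 9 + (16*(1/239)*(13/3))/4 = 9 + (¼)*(208/717) = 9 + 52/717 = 6505/717 ≈ 9.0725)
K(-16) - m = -11 - 1*6505/717 = -11 - 6505/717 = -14392/717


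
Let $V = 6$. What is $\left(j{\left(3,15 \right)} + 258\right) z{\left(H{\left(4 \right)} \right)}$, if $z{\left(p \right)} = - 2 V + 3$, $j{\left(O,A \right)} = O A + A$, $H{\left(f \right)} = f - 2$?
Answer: $-2862$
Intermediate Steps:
$H{\left(f \right)} = -2 + f$
$j{\left(O,A \right)} = A + A O$ ($j{\left(O,A \right)} = A O + A = A + A O$)
$z{\left(p \right)} = -9$ ($z{\left(p \right)} = \left(-2\right) 6 + 3 = -12 + 3 = -9$)
$\left(j{\left(3,15 \right)} + 258\right) z{\left(H{\left(4 \right)} \right)} = \left(15 \left(1 + 3\right) + 258\right) \left(-9\right) = \left(15 \cdot 4 + 258\right) \left(-9\right) = \left(60 + 258\right) \left(-9\right) = 318 \left(-9\right) = -2862$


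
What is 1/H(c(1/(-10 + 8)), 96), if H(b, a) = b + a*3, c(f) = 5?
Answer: 1/293 ≈ 0.0034130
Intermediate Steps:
H(b, a) = b + 3*a
1/H(c(1/(-10 + 8)), 96) = 1/(5 + 3*96) = 1/(5 + 288) = 1/293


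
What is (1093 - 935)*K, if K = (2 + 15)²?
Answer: 45662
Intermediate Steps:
K = 289 (K = 17² = 289)
(1093 - 935)*K = (1093 - 935)*289 = 158*289 = 45662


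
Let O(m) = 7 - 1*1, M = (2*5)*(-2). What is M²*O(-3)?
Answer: 2400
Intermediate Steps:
M = -20 (M = 10*(-2) = -20)
O(m) = 6 (O(m) = 7 - 1 = 6)
M²*O(-3) = (-20)²*6 = 400*6 = 2400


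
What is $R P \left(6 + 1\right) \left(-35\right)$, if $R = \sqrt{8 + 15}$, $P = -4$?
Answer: $980 \sqrt{23} \approx 4699.9$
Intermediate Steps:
$R = \sqrt{23} \approx 4.7958$
$R P \left(6 + 1\right) \left(-35\right) = \sqrt{23} \left(- 4 \left(6 + 1\right)\right) \left(-35\right) = \sqrt{23} \left(\left(-4\right) 7\right) \left(-35\right) = \sqrt{23} \left(-28\right) \left(-35\right) = - 28 \sqrt{23} \left(-35\right) = 980 \sqrt{23}$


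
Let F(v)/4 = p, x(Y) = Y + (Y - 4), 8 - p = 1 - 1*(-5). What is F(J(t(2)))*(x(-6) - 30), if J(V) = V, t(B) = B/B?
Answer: -368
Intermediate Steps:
t(B) = 1
p = 2 (p = 8 - (1 - 1*(-5)) = 8 - (1 + 5) = 8 - 1*6 = 8 - 6 = 2)
x(Y) = -4 + 2*Y (x(Y) = Y + (-4 + Y) = -4 + 2*Y)
F(v) = 8 (F(v) = 4*2 = 8)
F(J(t(2)))*(x(-6) - 30) = 8*((-4 + 2*(-6)) - 30) = 8*((-4 - 12) - 30) = 8*(-16 - 30) = 8*(-46) = -368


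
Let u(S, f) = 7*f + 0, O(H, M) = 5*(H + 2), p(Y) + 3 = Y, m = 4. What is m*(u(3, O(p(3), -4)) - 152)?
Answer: -328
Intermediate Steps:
p(Y) = -3 + Y
O(H, M) = 10 + 5*H (O(H, M) = 5*(2 + H) = 10 + 5*H)
u(S, f) = 7*f
m*(u(3, O(p(3), -4)) - 152) = 4*(7*(10 + 5*(-3 + 3)) - 152) = 4*(7*(10 + 5*0) - 152) = 4*(7*(10 + 0) - 152) = 4*(7*10 - 152) = 4*(70 - 152) = 4*(-82) = -328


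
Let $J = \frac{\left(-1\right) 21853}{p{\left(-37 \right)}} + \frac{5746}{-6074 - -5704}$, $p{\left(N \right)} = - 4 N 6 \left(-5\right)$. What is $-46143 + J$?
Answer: $- \frac{204922019}{4440} \approx -46154.0$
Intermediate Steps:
$p{\left(N \right)} = 120 N$ ($p{\left(N \right)} = - 4 \cdot 6 N \left(-5\right) = - 24 N \left(-5\right) = 120 N$)
$J = - \frac{47099}{4440}$ ($J = \frac{\left(-1\right) 21853}{120 \left(-37\right)} + \frac{5746}{-6074 - -5704} = - \frac{21853}{-4440} + \frac{5746}{-6074 + 5704} = \left(-21853\right) \left(- \frac{1}{4440}\right) + \frac{5746}{-370} = \frac{21853}{4440} + 5746 \left(- \frac{1}{370}\right) = \frac{21853}{4440} - \frac{2873}{185} = - \frac{47099}{4440} \approx -10.608$)
$-46143 + J = -46143 - \frac{47099}{4440} = - \frac{204922019}{4440}$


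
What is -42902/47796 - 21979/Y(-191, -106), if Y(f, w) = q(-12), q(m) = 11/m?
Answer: 6302813743/262878 ≈ 23976.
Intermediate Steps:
Y(f, w) = -11/12 (Y(f, w) = 11/(-12) = 11*(-1/12) = -11/12)
-42902/47796 - 21979/Y(-191, -106) = -42902/47796 - 21979/(-11/12) = -42902*1/47796 - 21979*(-12/11) = -21451/23898 + 263748/11 = 6302813743/262878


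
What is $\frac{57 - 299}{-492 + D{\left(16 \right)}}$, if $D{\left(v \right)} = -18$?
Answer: $\frac{121}{255} \approx 0.47451$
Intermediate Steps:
$\frac{57 - 299}{-492 + D{\left(16 \right)}} = \frac{57 - 299}{-492 - 18} = - \frac{242}{-510} = \left(-242\right) \left(- \frac{1}{510}\right) = \frac{121}{255}$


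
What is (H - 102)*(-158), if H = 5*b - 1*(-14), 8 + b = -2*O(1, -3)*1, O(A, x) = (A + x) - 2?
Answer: 13904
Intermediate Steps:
O(A, x) = -2 + A + x
b = 0 (b = -8 - 2*(-2 + 1 - 3)*1 = -8 - 2*(-4)*1 = -8 + 8*1 = -8 + 8 = 0)
H = 14 (H = 5*0 - 1*(-14) = 0 + 14 = 14)
(H - 102)*(-158) = (14 - 102)*(-158) = -88*(-158) = 13904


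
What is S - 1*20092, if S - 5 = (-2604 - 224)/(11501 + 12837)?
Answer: -244440117/12169 ≈ -20087.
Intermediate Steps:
S = 59431/12169 (S = 5 + (-2604 - 224)/(11501 + 12837) = 5 - 2828/24338 = 5 - 2828*1/24338 = 5 - 1414/12169 = 59431/12169 ≈ 4.8838)
S - 1*20092 = 59431/12169 - 1*20092 = 59431/12169 - 20092 = -244440117/12169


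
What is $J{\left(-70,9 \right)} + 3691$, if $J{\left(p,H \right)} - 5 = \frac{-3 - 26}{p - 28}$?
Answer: $\frac{362237}{98} \approx 3696.3$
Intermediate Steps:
$J{\left(p,H \right)} = 5 - \frac{29}{-28 + p}$ ($J{\left(p,H \right)} = 5 + \frac{-3 - 26}{p - 28} = 5 - \frac{29}{-28 + p}$)
$J{\left(-70,9 \right)} + 3691 = \frac{-169 + 5 \left(-70\right)}{-28 - 70} + 3691 = \frac{-169 - 350}{-98} + 3691 = \left(- \frac{1}{98}\right) \left(-519\right) + 3691 = \frac{519}{98} + 3691 = \frac{362237}{98}$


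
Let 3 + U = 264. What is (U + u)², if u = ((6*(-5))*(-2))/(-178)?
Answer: 538193601/7921 ≈ 67945.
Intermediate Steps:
U = 261 (U = -3 + 264 = 261)
u = -30/89 (u = -30*(-2)*(-1/178) = 60*(-1/178) = -30/89 ≈ -0.33708)
(U + u)² = (261 - 30/89)² = (23199/89)² = 538193601/7921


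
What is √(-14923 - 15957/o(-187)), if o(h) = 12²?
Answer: 7*I*√4909/4 ≈ 122.61*I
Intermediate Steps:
o(h) = 144
√(-14923 - 15957/o(-187)) = √(-14923 - 15957/144) = √(-14923 - 15957*1/144) = √(-14923 - 1773/16) = √(-240541/16) = 7*I*√4909/4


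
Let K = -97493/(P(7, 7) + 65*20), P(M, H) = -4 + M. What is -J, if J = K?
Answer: 97493/1303 ≈ 74.822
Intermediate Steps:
K = -97493/1303 (K = -97493/((-4 + 7) + 65*20) = -97493/(3 + 1300) = -97493/1303 ≈ -74.822)
J = -97493/1303 ≈ -74.822
-J = -1*(-97493/1303) = 97493/1303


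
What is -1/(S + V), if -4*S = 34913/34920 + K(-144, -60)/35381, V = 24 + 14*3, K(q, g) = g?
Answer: -4942018080/324940031627 ≈ -0.015209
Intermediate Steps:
V = 66 (V = 24 + 42 = 66)
S = -1233161653/4942018080 (S = -(34913/34920 - 60/35381)/4 = -¼*1233161653/1235504520 = -1233161653/4942018080 ≈ -0.24953)
-1/(S + V) = -1/(-1233161653/4942018080 + 66) = -1/324940031627/4942018080 = -1*4942018080/324940031627 = -4942018080/324940031627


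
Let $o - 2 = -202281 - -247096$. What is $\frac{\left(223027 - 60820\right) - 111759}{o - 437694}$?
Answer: $- \frac{16816}{130959} \approx -0.12841$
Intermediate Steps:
$o = 44817$ ($o = 2 - -44815 = 2 + \left(-202281 + 247096\right) = 2 + 44815 = 44817$)
$\frac{\left(223027 - 60820\right) - 111759}{o - 437694} = \frac{\left(223027 - 60820\right) - 111759}{44817 - 437694} = \frac{\left(223027 - 60820\right) - 111759}{-392877} = \left(162207 - 111759\right) \left(- \frac{1}{392877}\right) = 50448 \left(- \frac{1}{392877}\right) = - \frac{16816}{130959}$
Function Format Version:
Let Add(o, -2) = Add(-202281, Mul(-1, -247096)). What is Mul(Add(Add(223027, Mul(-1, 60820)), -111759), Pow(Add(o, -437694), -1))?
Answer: Rational(-16816, 130959) ≈ -0.12841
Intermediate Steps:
o = 44817 (o = Add(2, Add(-202281, Mul(-1, -247096))) = Add(2, Add(-202281, 247096)) = Add(2, 44815) = 44817)
Mul(Add(Add(223027, Mul(-1, 60820)), -111759), Pow(Add(o, -437694), -1)) = Mul(Add(Add(223027, Mul(-1, 60820)), -111759), Pow(Add(44817, -437694), -1)) = Mul(Add(Add(223027, -60820), -111759), Pow(-392877, -1)) = Mul(Add(162207, -111759), Rational(-1, 392877)) = Mul(50448, Rational(-1, 392877)) = Rational(-16816, 130959)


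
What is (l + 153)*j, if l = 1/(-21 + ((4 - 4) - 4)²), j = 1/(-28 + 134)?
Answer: 382/265 ≈ 1.4415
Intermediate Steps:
j = 1/106 ≈ 0.0094340
l = -⅕ (l = 1/(-21 + (0 - 4)²) = 1/(-21 + (-4)²) = 1/(-21 + 16) = 1/(-5) = -⅕ ≈ -0.20000)
(l + 153)*j = (-⅕ + 153)*(1/106) = (764/5)*(1/106) = 382/265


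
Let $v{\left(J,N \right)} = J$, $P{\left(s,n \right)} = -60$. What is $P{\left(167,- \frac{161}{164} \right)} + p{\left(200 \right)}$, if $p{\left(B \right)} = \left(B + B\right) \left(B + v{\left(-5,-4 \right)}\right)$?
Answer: $77940$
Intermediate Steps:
$p{\left(B \right)} = 2 B \left(-5 + B\right)$ ($p{\left(B \right)} = \left(B + B\right) \left(B - 5\right) = 2 B \left(-5 + B\right)$)
$P{\left(167,- \frac{161}{164} \right)} + p{\left(200 \right)} = -60 + 2 \cdot 200 \left(-5 + 200\right) = -60 + 2 \cdot 200 \cdot 195 = -60 + 78000 = 77940$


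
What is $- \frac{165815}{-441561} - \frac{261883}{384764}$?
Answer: $- \frac{51837676703}{169896776604} \approx -0.30511$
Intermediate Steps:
$- \frac{165815}{-441561} - \frac{261883}{384764} = \left(-165815\right) \left(- \frac{1}{441561}\right) - \frac{261883}{384764} = \frac{165815}{441561} - \frac{261883}{384764} = - \frac{51837676703}{169896776604}$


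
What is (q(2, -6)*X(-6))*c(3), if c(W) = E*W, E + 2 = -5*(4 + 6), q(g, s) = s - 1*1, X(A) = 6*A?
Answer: -39312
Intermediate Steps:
q(g, s) = -1 + s (q(g, s) = s - 1 = -1 + s)
E = -52 (E = -2 - 5*(4 + 6) = -2 - 5*10 = -2 - 50 = -52)
c(W) = -52*W
(q(2, -6)*X(-6))*c(3) = ((-1 - 6)*(6*(-6)))*(-52*3) = -7*(-36)*(-156) = 252*(-156) = -39312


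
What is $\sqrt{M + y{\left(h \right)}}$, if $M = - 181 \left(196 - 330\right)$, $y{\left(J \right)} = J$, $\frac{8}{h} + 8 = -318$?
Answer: $\frac{\sqrt{644403874}}{163} \approx 155.74$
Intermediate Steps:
$h = - \frac{4}{163}$ ($h = \frac{8}{-8 - 318} = \frac{8}{-326} = 8 \left(- \frac{1}{326}\right) = - \frac{4}{163} \approx -0.02454$)
$M = 24254$ ($M = \left(-181\right) \left(-134\right) = 24254$)
$\sqrt{M + y{\left(h \right)}} = \sqrt{24254 - \frac{4}{163}} = \sqrt{\frac{3953398}{163}} = \frac{\sqrt{644403874}}{163}$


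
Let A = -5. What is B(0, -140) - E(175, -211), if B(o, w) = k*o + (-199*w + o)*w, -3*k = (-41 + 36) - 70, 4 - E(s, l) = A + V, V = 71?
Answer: -3900338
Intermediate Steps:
E(s, l) = -62 (E(s, l) = 4 - (-5 + 71) = 4 - 1*66 = 4 - 66 = -62)
k = 25 (k = -((-41 + 36) - 70)/3 = -(-5 - 70)/3 = -⅓*(-75) = 25)
B(o, w) = 25*o + w*(o - 199*w) (B(o, w) = 25*o + (-199*w + o)*w = 25*o + (o - 199*w)*w = 25*o + w*(o - 199*w))
B(0, -140) - E(175, -211) = (-199*(-140)² + 25*0 + 0*(-140)) - 1*(-62) = (-199*19600 + 0 + 0) + 62 = (-3900400 + 0 + 0) + 62 = -3900400 + 62 = -3900338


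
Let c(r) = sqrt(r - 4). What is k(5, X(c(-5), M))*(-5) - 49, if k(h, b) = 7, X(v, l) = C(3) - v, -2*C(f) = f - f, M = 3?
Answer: -84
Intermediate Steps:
c(r) = sqrt(-4 + r)
C(f) = 0 (C(f) = -(f - f)/2 = -1/2*0 = 0)
X(v, l) = -v (X(v, l) = 0 - v = -v)
k(5, X(c(-5), M))*(-5) - 49 = 7*(-5) - 49 = -35 - 49 = -84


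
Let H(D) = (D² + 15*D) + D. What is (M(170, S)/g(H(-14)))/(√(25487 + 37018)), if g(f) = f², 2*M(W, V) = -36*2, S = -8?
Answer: -√6945/453740 ≈ -0.00018367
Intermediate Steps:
H(D) = D² + 16*D
M(W, V) = -36 (M(W, V) = (-36*2)/2 = (½)*(-72) = -36)
(M(170, S)/g(H(-14)))/(√(25487 + 37018)) = (-36*1/(196*(16 - 14)²))/(√(25487 + 37018)) = (-36/((-14*2)²))/(√62505) = (-36/((-28)²))/((3*√6945)) = (-36/784)*(√6945/20835) = (-36*1/784)*(√6945/20835) = -√6945/453740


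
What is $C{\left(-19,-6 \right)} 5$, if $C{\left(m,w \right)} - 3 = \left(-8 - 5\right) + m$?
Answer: $-145$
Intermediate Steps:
$C{\left(m,w \right)} = -10 + m$ ($C{\left(m,w \right)} = 3 + \left(\left(-8 - 5\right) + m\right) = 3 + \left(-13 + m\right) = -10 + m$)
$C{\left(-19,-6 \right)} 5 = \left(-10 - 19\right) 5 = \left(-29\right) 5 = -145$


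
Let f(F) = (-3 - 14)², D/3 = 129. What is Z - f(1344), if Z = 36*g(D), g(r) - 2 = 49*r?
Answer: 682451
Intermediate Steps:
D = 387 (D = 3*129 = 387)
g(r) = 2 + 49*r
f(F) = 289 (f(F) = (-17)² = 289)
Z = 682740 (Z = 36*(2 + 49*387) = 36*(2 + 18963) = 36*18965 = 682740)
Z - f(1344) = 682740 - 1*289 = 682740 - 289 = 682451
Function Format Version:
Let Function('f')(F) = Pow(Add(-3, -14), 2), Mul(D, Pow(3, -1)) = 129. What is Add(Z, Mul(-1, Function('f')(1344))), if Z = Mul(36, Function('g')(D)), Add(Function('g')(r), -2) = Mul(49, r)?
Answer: 682451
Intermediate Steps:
D = 387 (D = Mul(3, 129) = 387)
Function('g')(r) = Add(2, Mul(49, r))
Function('f')(F) = 289 (Function('f')(F) = Pow(-17, 2) = 289)
Z = 682740 (Z = Mul(36, Add(2, Mul(49, 387))) = Mul(36, Add(2, 18963)) = Mul(36, 18965) = 682740)
Add(Z, Mul(-1, Function('f')(1344))) = Add(682740, Mul(-1, 289)) = Add(682740, -289) = 682451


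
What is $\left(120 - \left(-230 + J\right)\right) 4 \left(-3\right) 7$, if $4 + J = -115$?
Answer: $-39396$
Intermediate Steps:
$J = -119$ ($J = -4 - 115 = -119$)
$\left(120 - \left(-230 + J\right)\right) 4 \left(-3\right) 7 = \left(120 + \left(230 - -119\right)\right) 4 \left(-3\right) 7 = \left(120 + \left(230 + 119\right)\right) \left(\left(-12\right) 7\right) = \left(120 + 349\right) \left(-84\right) = 469 \left(-84\right) = -39396$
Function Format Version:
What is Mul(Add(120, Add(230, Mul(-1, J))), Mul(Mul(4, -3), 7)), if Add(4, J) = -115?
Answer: -39396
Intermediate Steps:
J = -119 (J = Add(-4, -115) = -119)
Mul(Add(120, Add(230, Mul(-1, J))), Mul(Mul(4, -3), 7)) = Mul(Add(120, Add(230, Mul(-1, -119))), Mul(Mul(4, -3), 7)) = Mul(Add(120, Add(230, 119)), Mul(-12, 7)) = Mul(Add(120, 349), -84) = Mul(469, -84) = -39396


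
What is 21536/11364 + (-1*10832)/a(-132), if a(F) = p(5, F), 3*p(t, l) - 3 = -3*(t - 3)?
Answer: 30779096/2841 ≈ 10834.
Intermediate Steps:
p(t, l) = 4 - t (p(t, l) = 1 + (-3*(t - 3))/3 = 1 + (-3*(-3 + t))/3 = 1 + (9 - 3*t)/3 = 1 + (3 - t) = 4 - t)
a(F) = -1 (a(F) = 4 - 1*5 = 4 - 5 = -1)
21536/11364 + (-1*10832)/a(-132) = 21536/11364 - 1*10832/(-1) = 21536*(1/11364) - 10832*(-1) = 5384/2841 + 10832 = 30779096/2841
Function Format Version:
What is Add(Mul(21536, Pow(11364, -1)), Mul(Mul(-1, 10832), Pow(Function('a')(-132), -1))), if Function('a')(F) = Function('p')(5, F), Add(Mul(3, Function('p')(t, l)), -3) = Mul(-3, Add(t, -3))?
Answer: Rational(30779096, 2841) ≈ 10834.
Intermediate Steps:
Function('p')(t, l) = Add(4, Mul(-1, t)) (Function('p')(t, l) = Add(1, Mul(Rational(1, 3), Mul(-3, Add(t, -3)))) = Add(1, Mul(Rational(1, 3), Mul(-3, Add(-3, t)))) = Add(1, Mul(Rational(1, 3), Add(9, Mul(-3, t)))) = Add(1, Add(3, Mul(-1, t))) = Add(4, Mul(-1, t)))
Function('a')(F) = -1 (Function('a')(F) = Add(4, Mul(-1, 5)) = Add(4, -5) = -1)
Add(Mul(21536, Pow(11364, -1)), Mul(Mul(-1, 10832), Pow(Function('a')(-132), -1))) = Add(Mul(21536, Pow(11364, -1)), Mul(Mul(-1, 10832), Pow(-1, -1))) = Add(Mul(21536, Rational(1, 11364)), Mul(-10832, -1)) = Add(Rational(5384, 2841), 10832) = Rational(30779096, 2841)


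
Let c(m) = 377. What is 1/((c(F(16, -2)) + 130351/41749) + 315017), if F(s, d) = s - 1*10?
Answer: 41749/13167514457 ≈ 3.1706e-6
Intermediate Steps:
F(s, d) = -10 + s (F(s, d) = s - 10 = -10 + s)
1/((c(F(16, -2)) + 130351/41749) + 315017) = 1/((377 + 130351/41749) + 315017) = 1/(15869724/41749 + 315017) = 1/(13167514457/41749) = 41749/13167514457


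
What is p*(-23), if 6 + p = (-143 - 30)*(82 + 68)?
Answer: 596988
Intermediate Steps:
p = -25956 (p = -6 + (-143 - 30)*(82 + 68) = -6 - 173*150 = -6 - 25950 = -25956)
p*(-23) = -25956*(-23) = 596988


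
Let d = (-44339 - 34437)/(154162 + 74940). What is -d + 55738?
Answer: 6384883026/114551 ≈ 55738.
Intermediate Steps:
d = -39388/114551 (d = -78776/229102 = -78776*1/229102 = -39388/114551 ≈ -0.34385)
-d + 55738 = -1*(-39388/114551) + 55738 = 39388/114551 + 55738 = 6384883026/114551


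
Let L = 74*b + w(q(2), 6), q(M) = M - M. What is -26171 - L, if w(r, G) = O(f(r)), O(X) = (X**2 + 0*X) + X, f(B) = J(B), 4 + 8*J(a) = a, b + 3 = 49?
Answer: -118299/4 ≈ -29575.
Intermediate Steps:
b = 46 (b = -3 + 49 = 46)
J(a) = -1/2 + a/8
f(B) = -1/2 + B/8
O(X) = X + X**2 (O(X) = (X**2 + 0) + X = X**2 + X = X + X**2)
q(M) = 0
w(r, G) = (1/2 + r/8)*(-1/2 + r/8) (w(r, G) = (-1/2 + r/8)*(1 + (-1/2 + r/8)) = (-1/2 + r/8)*(1/2 + r/8) = (1/2 + r/8)*(-1/2 + r/8))
L = 13615/4 (L = 74*46 + (-1/4 + (1/64)*0**2) = 3404 + (-1/4 + (1/64)*0) = 3404 + (-1/4 + 0) = 3404 - 1/4 = 13615/4 ≈ 3403.8)
-26171 - L = -26171 - 1*13615/4 = -26171 - 13615/4 = -118299/4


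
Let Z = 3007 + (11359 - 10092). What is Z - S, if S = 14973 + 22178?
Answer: -32877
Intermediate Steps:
Z = 4274 (Z = 3007 + 1267 = 4274)
S = 37151
Z - S = 4274 - 1*37151 = 4274 - 37151 = -32877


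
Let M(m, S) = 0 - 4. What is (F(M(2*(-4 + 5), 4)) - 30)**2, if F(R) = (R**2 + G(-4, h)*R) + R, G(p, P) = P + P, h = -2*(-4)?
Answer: 6724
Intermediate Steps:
M(m, S) = -4
h = 8
G(p, P) = 2*P
F(R) = R**2 + 17*R (F(R) = (R**2 + (2*8)*R) + R = (R**2 + 16*R) + R = R**2 + 17*R)
(F(M(2*(-4 + 5), 4)) - 30)**2 = (-4*(17 - 4) - 30)**2 = (-4*13 - 30)**2 = (-52 - 30)**2 = (-82)**2 = 6724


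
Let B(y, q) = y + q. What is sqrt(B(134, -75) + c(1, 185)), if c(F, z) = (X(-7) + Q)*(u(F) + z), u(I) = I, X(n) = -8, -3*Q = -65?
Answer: 51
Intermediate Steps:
Q = 65/3 (Q = -1/3*(-65) = 65/3 ≈ 21.667)
B(y, q) = q + y
c(F, z) = 41*F/3 + 41*z/3 (c(F, z) = (-8 + 65/3)*(F + z) = 41*(F + z)/3 = 41*F/3 + 41*z/3)
sqrt(B(134, -75) + c(1, 185)) = sqrt((-75 + 134) + ((41/3)*1 + (41/3)*185)) = sqrt(59 + (41/3 + 7585/3)) = sqrt(59 + 2542) = sqrt(2601) = 51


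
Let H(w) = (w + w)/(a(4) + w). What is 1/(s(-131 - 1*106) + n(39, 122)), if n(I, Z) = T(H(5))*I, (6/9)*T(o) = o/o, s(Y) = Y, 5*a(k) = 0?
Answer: -2/357 ≈ -0.0056022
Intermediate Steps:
a(k) = 0 (a(k) = (⅕)*0 = 0)
H(w) = 2 (H(w) = (w + w)/(0 + w) = (2*w)/w = 2)
T(o) = 3/2 (T(o) = 3*(o/o)/2 = (3/2)*1 = 3/2)
n(I, Z) = 3*I/2
1/(s(-131 - 1*106) + n(39, 122)) = 1/((-131 - 1*106) + (3/2)*39) = 1/((-131 - 106) + 117/2) = 1/(-237 + 117/2) = 1/(-357/2) = -2/357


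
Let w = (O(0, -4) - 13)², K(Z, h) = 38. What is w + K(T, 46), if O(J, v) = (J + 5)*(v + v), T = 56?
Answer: 2847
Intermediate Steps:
O(J, v) = 2*v*(5 + J) (O(J, v) = (5 + J)*(2*v) = 2*v*(5 + J))
w = 2809 (w = (2*(-4)*(5 + 0) - 13)² = (2*(-4)*5 - 13)² = (-40 - 13)² = (-53)² = 2809)
w + K(T, 46) = 2809 + 38 = 2847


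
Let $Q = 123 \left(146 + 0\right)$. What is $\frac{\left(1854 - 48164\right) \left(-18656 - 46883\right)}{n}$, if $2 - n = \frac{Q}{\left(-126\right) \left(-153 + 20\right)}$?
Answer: $\frac{8477065274370}{2593} \approx 3.2692 \cdot 10^{9}$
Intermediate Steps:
$Q = 17958$ ($Q = 123 \cdot 146 = 17958$)
$n = \frac{2593}{2793}$ ($n = 2 - \frac{17958}{\left(-126\right) \left(-153 + 20\right)} = 2 - \frac{17958}{\left(-126\right) \left(-133\right)} = 2 - \frac{17958}{16758} = 2 - 17958 \cdot \frac{1}{16758} = 2 - \frac{2993}{2793} = \frac{2593}{2793} \approx 0.92839$)
$\frac{\left(1854 - 48164\right) \left(-18656 - 46883\right)}{n} = \frac{\left(1854 - 48164\right) \left(-18656 - 46883\right)}{\frac{2593}{2793}} = \left(-46310\right) \left(-65539\right) \frac{2793}{2593} = 3035111090 \cdot \frac{2793}{2593} = \frac{8477065274370}{2593}$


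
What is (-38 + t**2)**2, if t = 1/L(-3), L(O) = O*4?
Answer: 29931841/20736 ≈ 1443.5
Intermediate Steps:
L(O) = 4*O
t = -1/12 (t = 1/(4*(-3)) = 1/(-12) = -1/12 ≈ -0.083333)
(-38 + t**2)**2 = (-38 + (-1/12)**2)**2 = (-38 + 1/144)**2 = (-5471/144)**2 = 29931841/20736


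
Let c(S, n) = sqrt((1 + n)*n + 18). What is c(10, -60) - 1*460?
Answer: -460 + sqrt(3558) ≈ -400.35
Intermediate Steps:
c(S, n) = sqrt(18 + n*(1 + n)) (c(S, n) = sqrt(n*(1 + n) + 18) = sqrt(18 + n*(1 + n)))
c(10, -60) - 1*460 = sqrt(18 - 60 + (-60)**2) - 1*460 = sqrt(18 - 60 + 3600) - 460 = sqrt(3558) - 460 = -460 + sqrt(3558)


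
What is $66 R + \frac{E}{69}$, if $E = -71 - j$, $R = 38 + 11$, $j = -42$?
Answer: $\frac{223117}{69} \approx 3233.6$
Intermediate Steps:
$R = 49$
$E = -29$ ($E = -71 - -42 = -71 + 42 = -29$)
$66 R + \frac{E}{69} = 66 \cdot 49 - \frac{29}{69} = 3234 - \frac{29}{69} = \frac{223117}{69}$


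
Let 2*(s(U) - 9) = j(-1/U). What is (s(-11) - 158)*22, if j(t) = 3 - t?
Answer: -3246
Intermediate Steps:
s(U) = 21/2 + 1/(2*U) (s(U) = 9 + (3 - (-1)/U)/2 = 9 + (3 + 1/U)/2 = 9 + (3/2 + 1/(2*U)) = 21/2 + 1/(2*U))
(s(-11) - 158)*22 = ((1/2)*(1 + 21*(-11))/(-11) - 158)*22 = ((1/2)*(-1/11)*(1 - 231) - 158)*22 = ((1/2)*(-1/11)*(-230) - 158)*22 = (115/11 - 158)*22 = -1623/11*22 = -3246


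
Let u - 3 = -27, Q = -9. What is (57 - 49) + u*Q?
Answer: 224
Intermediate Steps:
u = -24 (u = 3 - 27 = -24)
(57 - 49) + u*Q = (57 - 49) - 24*(-9) = 8 + 216 = 224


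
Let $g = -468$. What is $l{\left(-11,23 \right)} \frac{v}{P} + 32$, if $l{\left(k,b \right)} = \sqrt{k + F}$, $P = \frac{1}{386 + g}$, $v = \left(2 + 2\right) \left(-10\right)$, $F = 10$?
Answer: $32 + 3280 i \approx 32.0 + 3280.0 i$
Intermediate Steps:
$v = -40$ ($v = 4 \left(-10\right) = -40$)
$P = - \frac{1}{82}$ ($P = \frac{1}{386 - 468} = \frac{1}{-82} = - \frac{1}{82} \approx -0.012195$)
$l{\left(k,b \right)} = \sqrt{10 + k}$ ($l{\left(k,b \right)} = \sqrt{k + 10} = \sqrt{10 + k}$)
$l{\left(-11,23 \right)} \frac{v}{P} + 32 = \sqrt{10 - 11} \left(- \frac{40}{- \frac{1}{82}}\right) + 32 = \sqrt{-1} \left(\left(-40\right) \left(-82\right)\right) + 32 = i 3280 + 32 = 3280 i + 32 = 32 + 3280 i$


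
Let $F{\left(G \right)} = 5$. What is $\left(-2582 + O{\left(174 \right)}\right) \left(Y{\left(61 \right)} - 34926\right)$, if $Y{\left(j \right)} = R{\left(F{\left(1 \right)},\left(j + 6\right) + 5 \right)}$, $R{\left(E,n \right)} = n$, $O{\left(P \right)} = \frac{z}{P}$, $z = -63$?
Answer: $\frac{2610163779}{29} \approx 9.0006 \cdot 10^{7}$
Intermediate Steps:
$O{\left(P \right)} = - \frac{63}{P}$
$Y{\left(j \right)} = 11 + j$ ($Y{\left(j \right)} = \left(j + 6\right) + 5 = \left(6 + j\right) + 5 = 11 + j$)
$\left(-2582 + O{\left(174 \right)}\right) \left(Y{\left(61 \right)} - 34926\right) = \left(-2582 - \frac{63}{174}\right) \left(\left(11 + 61\right) - 34926\right) = \left(-2582 - \frac{21}{58}\right) \left(72 - 34926\right) = \left(-2582 - \frac{21}{58}\right) \left(-34854\right) = \left(- \frac{149777}{58}\right) \left(-34854\right) = \frac{2610163779}{29}$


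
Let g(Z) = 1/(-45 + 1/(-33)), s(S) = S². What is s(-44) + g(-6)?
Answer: 2876863/1486 ≈ 1936.0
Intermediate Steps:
g(Z) = -33/1486 (g(Z) = 1/(-45 - 1/33) = 1/(-1486/33) = -33/1486)
s(-44) + g(-6) = (-44)² - 33/1486 = 1936 - 33/1486 = 2876863/1486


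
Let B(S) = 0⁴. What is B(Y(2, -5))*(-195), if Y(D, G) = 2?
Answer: 0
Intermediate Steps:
B(S) = 0
B(Y(2, -5))*(-195) = 0*(-195) = 0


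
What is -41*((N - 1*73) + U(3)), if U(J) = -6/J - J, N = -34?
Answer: 4592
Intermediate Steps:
U(J) = -J - 6/J
-41*((N - 1*73) + U(3)) = -41*((-34 - 1*73) + (-1*3 - 6/3)) = -41*((-34 - 73) + (-3 - 6*1/3)) = -41*(-107 + (-3 - 2)) = -41*(-107 - 5) = -41*(-112) = 4592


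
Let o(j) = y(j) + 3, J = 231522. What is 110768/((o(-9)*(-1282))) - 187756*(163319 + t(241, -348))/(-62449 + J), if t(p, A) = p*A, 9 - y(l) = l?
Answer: -28687501666964/325127379 ≈ -88235.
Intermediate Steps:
y(l) = 9 - l
o(j) = 12 - j (o(j) = (9 - j) + 3 = 12 - j)
t(p, A) = A*p
110768/((o(-9)*(-1282))) - 187756*(163319 + t(241, -348))/(-62449 + J) = 110768/(((12 - 1*(-9))*(-1282))) - 187756*(163319 - 348*241)/(-62449 + 231522) = 110768/(((12 + 9)*(-1282))) - 187756/(169073/(163319 - 83868)) = 110768/((21*(-1282))) - 187756/(169073/79451) = 110768/(-26922) - 187756/(169073*(1/79451)) = 110768*(-1/26922) - 187756/169073/79451 = -7912/1923 - 187756*79451/169073 = -7912/1923 - 14917401956/169073 = -28687501666964/325127379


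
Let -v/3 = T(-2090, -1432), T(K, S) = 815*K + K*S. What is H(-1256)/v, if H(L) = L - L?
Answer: 0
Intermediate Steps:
H(L) = 0
v = -3868590 (v = -(-6270)*(815 - 1432) = -(-6270)*(-617) = -3*1289530 = -3868590)
H(-1256)/v = 0/(-3868590) = 0*(-1/3868590) = 0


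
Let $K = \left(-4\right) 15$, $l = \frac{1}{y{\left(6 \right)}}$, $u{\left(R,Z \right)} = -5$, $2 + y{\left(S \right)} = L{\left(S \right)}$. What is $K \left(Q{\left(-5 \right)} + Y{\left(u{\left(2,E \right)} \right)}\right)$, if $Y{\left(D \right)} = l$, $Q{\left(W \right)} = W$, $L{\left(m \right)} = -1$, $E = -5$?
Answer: $320$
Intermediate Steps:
$y{\left(S \right)} = -3$ ($y{\left(S \right)} = -2 - 1 = -3$)
$l = - \frac{1}{3}$ ($l = \frac{1}{-3} = - \frac{1}{3} \approx -0.33333$)
$K = -60$
$Y{\left(D \right)} = - \frac{1}{3}$
$K \left(Q{\left(-5 \right)} + Y{\left(u{\left(2,E \right)} \right)}\right) = - 60 \left(-5 - \frac{1}{3}\right) = \left(-60\right) \left(- \frac{16}{3}\right) = 320$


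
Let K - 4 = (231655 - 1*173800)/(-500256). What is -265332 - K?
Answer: -44245289387/166752 ≈ -2.6534e+5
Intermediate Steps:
K = 647723/166752 (K = 4 + (231655 - 1*173800)/(-500256) = 4 + (231655 - 173800)*(-1/500256) = 4 + 57855*(-1/500256) = 4 - 19285/166752 = 647723/166752 ≈ 3.8843)
-265332 - K = -265332 - 1*647723/166752 = -265332 - 647723/166752 = -44245289387/166752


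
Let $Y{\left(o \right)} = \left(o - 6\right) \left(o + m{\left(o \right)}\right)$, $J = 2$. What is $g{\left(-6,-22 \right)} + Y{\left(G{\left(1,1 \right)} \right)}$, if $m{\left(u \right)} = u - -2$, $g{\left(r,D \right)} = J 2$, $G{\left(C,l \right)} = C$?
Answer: $-16$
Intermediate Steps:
$g{\left(r,D \right)} = 4$ ($g{\left(r,D \right)} = 2 \cdot 2 = 4$)
$m{\left(u \right)} = 2 + u$ ($m{\left(u \right)} = u + 2 = 2 + u$)
$Y{\left(o \right)} = \left(-6 + o\right) \left(2 + 2 o\right)$ ($Y{\left(o \right)} = \left(o - 6\right) \left(o + \left(2 + o\right)\right) = \left(-6 + o\right) \left(2 + 2 o\right)$)
$g{\left(-6,-22 \right)} + Y{\left(G{\left(1,1 \right)} \right)} = 4 - \left(22 - 2\right) = 4 - 20 = -16$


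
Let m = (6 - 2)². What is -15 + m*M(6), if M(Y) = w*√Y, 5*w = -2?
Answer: -15 - 32*√6/5 ≈ -30.677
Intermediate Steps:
w = -⅖ (w = (⅕)*(-2) = -⅖ ≈ -0.40000)
M(Y) = -2*√Y/5
m = 16 (m = 4² = 16)
-15 + m*M(6) = -15 + 16*(-2*√6/5) = -15 - 32*√6/5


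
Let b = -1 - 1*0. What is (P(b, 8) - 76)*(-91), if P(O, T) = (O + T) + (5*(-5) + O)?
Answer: 8645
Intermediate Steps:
b = -1 (b = -1 + 0 = -1)
P(O, T) = -25 + T + 2*O (P(O, T) = (O + T) + (-25 + O) = -25 + T + 2*O)
(P(b, 8) - 76)*(-91) = ((-25 + 8 + 2*(-1)) - 76)*(-91) = ((-25 + 8 - 2) - 76)*(-91) = (-19 - 76)*(-91) = -95*(-91) = 8645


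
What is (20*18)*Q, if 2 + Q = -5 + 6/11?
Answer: -25560/11 ≈ -2323.6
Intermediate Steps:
Q = -71/11 (Q = -2 + (-5 + 6/11) = -2 - 49/11 = -71/11 ≈ -6.4545)
(20*18)*Q = (20*18)*(-71/11) = 360*(-71/11) = -25560/11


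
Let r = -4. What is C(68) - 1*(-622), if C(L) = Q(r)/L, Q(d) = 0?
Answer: 622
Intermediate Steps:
C(L) = 0 (C(L) = 0/L = 0)
C(68) - 1*(-622) = 0 - 1*(-622) = 0 + 622 = 622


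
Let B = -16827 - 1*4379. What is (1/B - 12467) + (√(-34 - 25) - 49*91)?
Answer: -358932757/21206 + I*√59 ≈ -16926.0 + 7.6811*I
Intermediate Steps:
B = -21206 (B = -16827 - 4379 = -21206)
(1/B - 12467) + (√(-34 - 25) - 49*91) = (1/(-21206) - 12467) + (√(-34 - 25) - 49*91) = (-1/21206 - 12467) + (√(-59) - 4459) = -264375203/21206 + (I*√59 - 4459) = -264375203/21206 + (-4459 + I*√59) = -358932757/21206 + I*√59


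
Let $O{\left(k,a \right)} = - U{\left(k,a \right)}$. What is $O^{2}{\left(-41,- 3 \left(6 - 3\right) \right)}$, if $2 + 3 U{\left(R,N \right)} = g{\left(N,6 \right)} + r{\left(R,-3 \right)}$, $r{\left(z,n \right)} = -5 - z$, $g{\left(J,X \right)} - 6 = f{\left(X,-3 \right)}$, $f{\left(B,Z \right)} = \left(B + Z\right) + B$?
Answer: $\frac{2401}{9} \approx 266.78$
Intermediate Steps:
$f{\left(B,Z \right)} = Z + 2 B$
$g{\left(J,X \right)} = 3 + 2 X$ ($g{\left(J,X \right)} = 6 + \left(-3 + 2 X\right) = 3 + 2 X$)
$U{\left(R,N \right)} = \frac{8}{3} - \frac{R}{3}$ ($U{\left(R,N \right)} = - \frac{2}{3} + \frac{\left(3 + 2 \cdot 6\right) - \left(5 + R\right)}{3} = - \frac{2}{3} + \frac{\left(3 + 12\right) - \left(5 + R\right)}{3} = - \frac{2}{3} + \frac{15 - \left(5 + R\right)}{3} = - \frac{2}{3} + \frac{10 - R}{3} = - \frac{2}{3} - \left(- \frac{10}{3} + \frac{R}{3}\right) = \frac{8}{3} - \frac{R}{3}$)
$O{\left(k,a \right)} = - \frac{8}{3} + \frac{k}{3}$ ($O{\left(k,a \right)} = - (\frac{8}{3} - \frac{k}{3}) = - \frac{8}{3} + \frac{k}{3}$)
$O^{2}{\left(-41,- 3 \left(6 - 3\right) \right)} = \left(- \frac{8}{3} + \frac{1}{3} \left(-41\right)\right)^{2} = \left(- \frac{8}{3} - \frac{41}{3}\right)^{2} = \left(- \frac{49}{3}\right)^{2} = \frac{2401}{9}$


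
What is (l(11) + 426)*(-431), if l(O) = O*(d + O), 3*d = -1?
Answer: -702530/3 ≈ -2.3418e+5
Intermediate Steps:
d = -1/3 (d = (1/3)*(-1) = -1/3 ≈ -0.33333)
l(O) = O*(-1/3 + O)
(l(11) + 426)*(-431) = (11*(-1/3 + 11) + 426)*(-431) = (11*(32/3) + 426)*(-431) = (352/3 + 426)*(-431) = (1630/3)*(-431) = -702530/3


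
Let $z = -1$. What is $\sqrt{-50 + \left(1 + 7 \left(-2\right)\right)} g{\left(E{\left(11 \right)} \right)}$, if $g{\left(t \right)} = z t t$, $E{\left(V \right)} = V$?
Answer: $- 363 i \sqrt{7} \approx - 960.41 i$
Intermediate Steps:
$g{\left(t \right)} = - t^{2}$ ($g{\left(t \right)} = - t t = - t^{2}$)
$\sqrt{-50 + \left(1 + 7 \left(-2\right)\right)} g{\left(E{\left(11 \right)} \right)} = \sqrt{-50 + \left(1 + 7 \left(-2\right)\right)} \left(- 11^{2}\right) = \sqrt{-50 + \left(1 - 14\right)} \left(\left(-1\right) 121\right) = \sqrt{-50 - 13} \left(-121\right) = \sqrt{-63} \left(-121\right) = 3 i \sqrt{7} \left(-121\right) = - 363 i \sqrt{7}$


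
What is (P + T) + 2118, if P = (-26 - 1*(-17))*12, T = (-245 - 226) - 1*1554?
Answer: -15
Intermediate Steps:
T = -2025 (T = -471 - 1554 = -2025)
P = -108 (P = (-26 + 17)*12 = -9*12 = -108)
(P + T) + 2118 = (-108 - 2025) + 2118 = -2133 + 2118 = -15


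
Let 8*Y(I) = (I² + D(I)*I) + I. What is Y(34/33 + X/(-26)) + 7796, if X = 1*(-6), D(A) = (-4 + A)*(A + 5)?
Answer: 615336892754/78953589 ≈ 7793.7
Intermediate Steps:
D(A) = (-4 + A)*(5 + A)
X = -6
Y(I) = I/8 + I²/8 + I*(-20 + I + I²)/8 (Y(I) = ((I² + (-20 + I + I²)*I) + I)/8 = ((I² + I*(-20 + I + I²)) + I)/8 = (I + I² + I*(-20 + I + I²))/8 = I/8 + I²/8 + I*(-20 + I + I²)/8)
Y(34/33 + X/(-26)) + 7796 = (34/33 - 6/(-26))*(-19 + (34/33 - 6/(-26))² + 2*(34/33 - 6/(-26)))/8 + 7796 = (34*(1/33) - 6*(-1/26))*(-19 + (34*(1/33) - 6*(-1/26))² + 2*(34*(1/33) - 6*(-1/26)))/8 + 7796 = (34/33 + 3/13)*(-19 + (34/33 + 3/13)² + 2*(34/33 + 3/13))/8 + 7796 = (⅛)*(541/429)*(-19 + (541/429)² + 2*(541/429)) + 7796 = (⅛)*(541/429)*(-19 + 292681/184041 + 1082/429) + 7796 = (⅛)*(541/429)*(-2739920/184041) + 7796 = -185287090/78953589 + 7796 = 615336892754/78953589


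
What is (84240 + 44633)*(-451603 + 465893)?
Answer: 1841595170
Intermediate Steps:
(84240 + 44633)*(-451603 + 465893) = 128873*14290 = 1841595170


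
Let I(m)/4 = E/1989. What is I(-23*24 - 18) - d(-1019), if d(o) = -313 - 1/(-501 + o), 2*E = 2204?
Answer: 952984811/3023280 ≈ 315.22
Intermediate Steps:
E = 1102 (E = (½)*2204 = 1102)
I(m) = 4408/1989 (I(m) = 4*(1102/1989) = 4408/1989)
I(-23*24 - 18) - d(-1019) = 4408/1989 - (156812 - 313*(-1019))/(-501 - 1019) = 4408/1989 - (156812 + 318947)/(-1520) = 4408/1989 - (-1)*475759/1520 = 4408/1989 - 1*(-475759/1520) = 4408/1989 + 475759/1520 = 952984811/3023280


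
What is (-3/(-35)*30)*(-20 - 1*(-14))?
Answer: -108/7 ≈ -15.429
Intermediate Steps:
(-3/(-35)*30)*(-20 - 1*(-14)) = (-3*(-1/35)*30)*(-20 + 14) = ((3/35)*30)*(-6) = (18/7)*(-6) = -108/7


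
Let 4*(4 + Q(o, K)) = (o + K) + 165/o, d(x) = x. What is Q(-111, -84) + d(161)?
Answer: 7983/74 ≈ 107.88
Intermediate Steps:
Q(o, K) = -4 + K/4 + o/4 + 165/(4*o) (Q(o, K) = -4 + ((o + K) + 165/o)/4 = -4 + ((K + o) + 165/o)/4 = -4 + (K + o + 165/o)/4 = -4 + (K/4 + o/4 + 165/(4*o)) = -4 + K/4 + o/4 + 165/(4*o))
Q(-111, -84) + d(161) = (¼)*(165 - 111*(-16 - 84 - 111))/(-111) + 161 = (¼)*(-1/111)*(165 - 111*(-211)) + 161 = (¼)*(-1/111)*(165 + 23421) + 161 = (¼)*(-1/111)*23586 + 161 = -3931/74 + 161 = 7983/74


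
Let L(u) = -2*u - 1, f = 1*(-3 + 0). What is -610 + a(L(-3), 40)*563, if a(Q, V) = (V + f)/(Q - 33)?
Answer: -37911/28 ≈ -1354.0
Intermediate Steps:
f = -3 (f = 1*(-3) = -3)
L(u) = -1 - 2*u
a(Q, V) = (-3 + V)/(-33 + Q) (a(Q, V) = (V - 3)/(Q - 33) = (-3 + V)/(-33 + Q))
-610 + a(L(-3), 40)*563 = -610 + ((-3 + 40)/(-33 + (-1 - 2*(-3))))*563 = -610 + (37/(-33 + (-1 + 6)))*563 = -610 + (37/(-33 + 5))*563 = -610 + (37/(-28))*563 = -610 - 1/28*37*563 = -610 - 37/28*563 = -610 - 20831/28 = -37911/28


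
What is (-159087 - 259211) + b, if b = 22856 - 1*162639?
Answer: -558081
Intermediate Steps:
b = -139783 (b = 22856 - 162639 = -139783)
(-159087 - 259211) + b = (-159087 - 259211) - 139783 = -418298 - 139783 = -558081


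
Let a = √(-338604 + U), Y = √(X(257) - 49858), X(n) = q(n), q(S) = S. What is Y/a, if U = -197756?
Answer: √6650998090/268180 ≈ 0.30410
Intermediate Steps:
X(n) = n
Y = I*√49601 (Y = √(257 - 49858) = √(-49601) = I*√49601 ≈ 222.71*I)
a = 2*I*√134090 (a = √(-338604 - 197756) = √(-536360) = 2*I*√134090 ≈ 732.37*I)
Y/a = (I*√49601)/((2*I*√134090)) = (I*√49601)*(-I*√134090/268180) = √6650998090/268180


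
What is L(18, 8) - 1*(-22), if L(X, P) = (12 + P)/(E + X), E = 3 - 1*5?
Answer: 93/4 ≈ 23.250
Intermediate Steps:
E = -2 (E = 3 - 5 = -2)
L(X, P) = (12 + P)/(-2 + X)
L(18, 8) - 1*(-22) = (12 + 8)/(-2 + 18) - 1*(-22) = 20/16 + 22 = (1/16)*20 + 22 = 5/4 + 22 = 93/4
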